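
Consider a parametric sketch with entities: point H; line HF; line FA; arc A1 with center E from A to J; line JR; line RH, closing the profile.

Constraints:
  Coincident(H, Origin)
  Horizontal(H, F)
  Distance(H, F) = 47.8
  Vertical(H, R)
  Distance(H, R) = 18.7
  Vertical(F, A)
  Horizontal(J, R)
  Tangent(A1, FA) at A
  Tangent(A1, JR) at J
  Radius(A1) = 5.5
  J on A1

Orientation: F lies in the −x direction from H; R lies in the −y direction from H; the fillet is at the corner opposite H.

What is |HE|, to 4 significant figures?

44.31

H is at the origin; H and F share the same y with |HF| = 47.8 and F on the −x side, so F = (-47.80, 0.000). H and R share the same x with |HR| = 18.7 and R on the −y side, so R = (0.000, -18.70). The virtual corner opposite H is at (-47.80, -18.70). Since A1 is tangent to FA there, EA ⟂ FA and since A1 is tangent to JR there, EJ ⟂ JR, with radius 5.5, so the center E sits 5.5 in from both sides at E = (-42.30, -13.20). Then |HE| = |E − H| = 44.31.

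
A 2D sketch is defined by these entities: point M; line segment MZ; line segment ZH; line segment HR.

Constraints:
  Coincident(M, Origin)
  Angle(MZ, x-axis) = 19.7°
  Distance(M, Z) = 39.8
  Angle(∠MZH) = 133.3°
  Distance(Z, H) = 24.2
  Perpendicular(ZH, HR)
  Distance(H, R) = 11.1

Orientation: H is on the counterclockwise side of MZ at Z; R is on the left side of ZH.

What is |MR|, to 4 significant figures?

54.51

M is at the origin; MZ runs at 19.7° with length 39.8, so Z = 39.8·(cos 19.7°, sin 19.7°) = (37.47, 13.42). ∠MZH = 133.3°, so ZH runs at 19.7° + (180° − 133.3°) = 66.40° from the x-axis; with |ZH| = 24.2, H = Z + 24.2·(cos 66.40°, sin 66.40°) = (47.16, 35.59). ZH is perpendicular to HR; with |HR| = 11.1 on the left of ZH, R = H + 11.1·(-0.9164, 0.4003) = (36.99, 40.04). Then |MR| = |R − M| = 54.51.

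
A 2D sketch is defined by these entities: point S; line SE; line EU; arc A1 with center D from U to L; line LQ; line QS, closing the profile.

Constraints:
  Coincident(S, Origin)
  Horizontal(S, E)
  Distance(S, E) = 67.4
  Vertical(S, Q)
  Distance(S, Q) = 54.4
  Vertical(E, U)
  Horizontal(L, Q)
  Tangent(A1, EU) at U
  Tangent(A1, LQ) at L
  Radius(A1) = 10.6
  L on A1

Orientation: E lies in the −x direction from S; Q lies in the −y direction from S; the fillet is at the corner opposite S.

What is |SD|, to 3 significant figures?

71.7

S and Q share the same x with |SQ| = 54.4 and Q on the −y side, so Q = (0.00, -54.4). The virtual corner opposite S is at (-67.4, -54.4). The tangent condition forces DU to be normal to EU and the tangent condition forces DL to be normal to LQ, with radius 10.6, so the center D sits 10.6 in from both sides at D = (-56.8, -43.8). Then |SD| = |D − S| = 71.7.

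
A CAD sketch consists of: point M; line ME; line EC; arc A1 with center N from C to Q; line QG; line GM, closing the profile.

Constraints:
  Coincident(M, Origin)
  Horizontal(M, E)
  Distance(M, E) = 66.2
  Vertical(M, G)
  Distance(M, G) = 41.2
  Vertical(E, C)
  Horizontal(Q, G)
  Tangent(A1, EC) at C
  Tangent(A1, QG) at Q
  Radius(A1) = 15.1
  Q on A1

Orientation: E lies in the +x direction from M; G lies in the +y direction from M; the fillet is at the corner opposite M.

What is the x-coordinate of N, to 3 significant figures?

51.1

M is at the origin; ME is horizontal with |ME| = 66.2 and E on the +x side, so E = (66.2, 0.00). MG is vertical with |MG| = 41.2 and G on the +y side, so G = (0.00, 41.2). The virtual corner opposite M is at (66.2, 41.2). A1 meets EC tangentially, so NC is at right angles to EC and the tangent condition forces NQ to be normal to QG, with radius 15.1, so the center N sits 15.1 in from both sides at N = (51.1, 26.1). So N.x = 51.1.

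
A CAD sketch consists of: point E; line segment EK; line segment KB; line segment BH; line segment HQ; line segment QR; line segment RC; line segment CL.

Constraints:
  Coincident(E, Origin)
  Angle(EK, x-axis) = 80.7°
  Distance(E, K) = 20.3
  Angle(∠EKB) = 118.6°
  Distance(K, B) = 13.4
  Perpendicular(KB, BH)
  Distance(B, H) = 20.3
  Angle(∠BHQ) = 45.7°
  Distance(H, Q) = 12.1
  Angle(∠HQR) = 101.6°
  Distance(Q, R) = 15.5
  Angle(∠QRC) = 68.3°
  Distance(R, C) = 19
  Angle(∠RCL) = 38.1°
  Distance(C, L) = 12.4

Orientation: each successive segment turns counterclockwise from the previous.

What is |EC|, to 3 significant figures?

34.1

E is at the origin; EK runs at 80.7° with length 20.3, so K = (3.28, 20.0). ∠EKB = 118.6° gives KB at 142° from the x-axis; with |KB| = 13.4, B = (-7.29, 28.3). KB is perpendicular to BH, so BH runs at -128°; with |BH| = 20.3, H = (-19.8, 12.2). ∠BHQ = 45.7° gives HQ at 6.40° from the x-axis; with |HQ| = 12.1, Q = (-7.74, 13.6). ∠HQR = 101.6° gives QR at 84.8° from the x-axis; with |QR| = 15.5, R = (-6.33, 29.0). ∠QRC = 68.3° gives RC at -163° from the x-axis; with |RC| = 19.0, C = (-24.6, 23.6). Then |EC| = |C − E| = 34.1.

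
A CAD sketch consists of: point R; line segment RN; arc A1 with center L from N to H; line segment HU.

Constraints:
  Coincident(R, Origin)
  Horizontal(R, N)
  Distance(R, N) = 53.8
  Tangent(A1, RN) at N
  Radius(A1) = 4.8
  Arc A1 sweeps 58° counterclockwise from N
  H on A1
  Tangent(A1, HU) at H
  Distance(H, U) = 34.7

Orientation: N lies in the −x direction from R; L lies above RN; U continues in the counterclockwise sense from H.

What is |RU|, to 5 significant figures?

44.566

R is at the origin; RN is horizontal with |RN| = 53.8 and N on the −x side, so N = (-53.800, 0.0000). Tangency of A1 to RN means the radius LN is perpendicular to RN, so L = N + (0, 4.8) = (-53.800, 4.8000). On A1, N sits at bearing -90° from L; a 58° counterclockwise sweep puts H at bearing -32°, so H = L + 4.8·(cos -32°, sin -32°) = (-49.729, 2.2564). Tangency of A1 to HU means the radius LH is perpendicular to HU, so HU runs along (−sin -32°, cos -32°); with |HU| = 34.7, U = (-31.341, 31.684). Then |RU| = |U − R| = 44.566.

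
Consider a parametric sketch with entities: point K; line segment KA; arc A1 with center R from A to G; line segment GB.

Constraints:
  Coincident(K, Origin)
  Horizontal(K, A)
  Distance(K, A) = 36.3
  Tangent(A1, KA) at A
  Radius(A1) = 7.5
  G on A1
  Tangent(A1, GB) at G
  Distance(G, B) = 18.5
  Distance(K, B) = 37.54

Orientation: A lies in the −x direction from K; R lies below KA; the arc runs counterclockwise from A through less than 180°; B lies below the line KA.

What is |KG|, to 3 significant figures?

43.3

K is at the origin; K and A share the same y with |KA| = 36.3 and A on the −x side, so A = (-36.3, 0.00). Since A1 is tangent to KA there, RA ⟂ KA, so R = A + (0, -7.5) = (-36.3, -7.50). Since RG ⟂ GB (tangency), |RB| = √(7.5² + 18.5²) = 20.0 regardless of where G sits on A1. So B lies on both circle(K, 37.54) and circle(R, 20.0); the below-KA intersection is B = (-27.6, -25.5). G is the foot of the tangent from B: G = (-41.3, -13.1).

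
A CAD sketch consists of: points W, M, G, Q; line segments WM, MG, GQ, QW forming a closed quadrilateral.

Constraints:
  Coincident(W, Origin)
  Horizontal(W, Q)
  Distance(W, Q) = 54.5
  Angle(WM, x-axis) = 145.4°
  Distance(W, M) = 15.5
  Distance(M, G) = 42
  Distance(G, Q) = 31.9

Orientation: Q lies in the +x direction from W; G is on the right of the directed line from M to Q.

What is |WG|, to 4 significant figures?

26.68

Checks: |MG| = 42.00 ✓; |GQ| = 31.90 ✓.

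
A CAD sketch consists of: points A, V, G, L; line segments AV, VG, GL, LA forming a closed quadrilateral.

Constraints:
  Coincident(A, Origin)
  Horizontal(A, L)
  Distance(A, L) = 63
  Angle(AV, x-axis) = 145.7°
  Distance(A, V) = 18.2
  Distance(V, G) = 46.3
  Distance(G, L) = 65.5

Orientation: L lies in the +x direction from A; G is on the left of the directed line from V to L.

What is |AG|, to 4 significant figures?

47.66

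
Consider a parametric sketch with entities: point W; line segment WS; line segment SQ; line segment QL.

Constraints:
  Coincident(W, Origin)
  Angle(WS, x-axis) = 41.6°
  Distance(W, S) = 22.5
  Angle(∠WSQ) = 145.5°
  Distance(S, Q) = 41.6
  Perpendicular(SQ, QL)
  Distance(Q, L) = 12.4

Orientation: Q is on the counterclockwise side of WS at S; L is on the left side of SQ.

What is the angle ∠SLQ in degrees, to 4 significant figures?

73.40°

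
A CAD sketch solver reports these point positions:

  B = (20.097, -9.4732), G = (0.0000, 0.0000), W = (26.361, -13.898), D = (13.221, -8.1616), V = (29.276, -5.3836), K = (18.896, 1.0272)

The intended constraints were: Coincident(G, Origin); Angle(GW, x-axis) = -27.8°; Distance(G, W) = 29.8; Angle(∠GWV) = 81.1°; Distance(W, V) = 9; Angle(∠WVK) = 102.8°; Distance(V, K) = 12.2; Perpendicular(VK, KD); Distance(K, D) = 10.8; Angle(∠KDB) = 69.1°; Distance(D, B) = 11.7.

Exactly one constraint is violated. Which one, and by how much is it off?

Distance(D, B) = 11.7 — off by 4.70.

G = (0.00, 0.00) ✓; GW at -27.80° ✓; |GW| = 29.80 ✓; ∠GWV = 81.10° ✓; |WV| = 9.000 ✓; ∠WVK = 102.8° ✓; |VK| = 12.20 ✓; ∠(VK, KD) = 90.00° ✓; |KD| = 10.80 ✓; ∠KDB = 69.10° ✓; |DB| = 7.000 ✗.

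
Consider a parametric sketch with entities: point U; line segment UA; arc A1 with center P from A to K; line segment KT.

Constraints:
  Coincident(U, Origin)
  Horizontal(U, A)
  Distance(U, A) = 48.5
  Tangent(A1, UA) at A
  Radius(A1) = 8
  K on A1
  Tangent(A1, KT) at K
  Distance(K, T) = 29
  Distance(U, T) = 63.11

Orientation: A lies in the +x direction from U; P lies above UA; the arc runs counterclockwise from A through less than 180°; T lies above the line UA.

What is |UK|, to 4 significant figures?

57.15

U is at the origin; U and A share the same y with |UA| = 48.5 and A on the +x side, so A = (48.50, 0.000). Tangency of A1 to UA means the radius PA is perpendicular to UA, so P = A + (0, 8) = (48.50, 8.000). Since PK ⟂ KT (tangency), |PT| = √(8.0² + 29.0²) = 30.08 regardless of where K sits on A1. So T lies on both circle(U, 63.11) and circle(P, 30.08); the above-UA intersection is T = (50.37, 38.03). K is the foot of the tangent from T: K = (56.33, 9.644).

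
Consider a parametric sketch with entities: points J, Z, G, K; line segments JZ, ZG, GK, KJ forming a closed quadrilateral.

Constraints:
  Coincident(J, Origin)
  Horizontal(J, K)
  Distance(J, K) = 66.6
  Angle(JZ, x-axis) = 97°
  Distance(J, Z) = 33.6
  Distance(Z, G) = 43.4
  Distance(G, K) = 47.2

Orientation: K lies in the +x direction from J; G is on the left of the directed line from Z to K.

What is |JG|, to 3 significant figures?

54.7

Checks: |ZG| = 43.40 ✓; |GK| = 47.20 ✓.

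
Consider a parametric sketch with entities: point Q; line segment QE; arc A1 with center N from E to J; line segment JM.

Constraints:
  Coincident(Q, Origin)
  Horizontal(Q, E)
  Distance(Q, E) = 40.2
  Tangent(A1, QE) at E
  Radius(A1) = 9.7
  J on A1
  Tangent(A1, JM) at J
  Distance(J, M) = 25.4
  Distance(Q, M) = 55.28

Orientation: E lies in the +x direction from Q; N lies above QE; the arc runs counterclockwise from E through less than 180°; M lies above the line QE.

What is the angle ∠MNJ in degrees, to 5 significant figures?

69.099°

Q is at the origin; Q and E share the same y with |QE| = 40.2 and E on the +x side, so E = (40.200, 0.0000). Since A1 is tangent to QE there, NE ⟂ QE, so N = E + (0, 9.7) = (40.200, 9.7000). Since NJ ⟂ JM (tangency), |NM| = √(9.7² + 25.4²) = 27.189 regardless of where J sits on A1. So M lies on both circle(Q, 55.28) and circle(N, 27.189); the above-QE intersection is M = (41.187, 36.871). J is the foot of the tangent from M: J = (49.381, 12.829).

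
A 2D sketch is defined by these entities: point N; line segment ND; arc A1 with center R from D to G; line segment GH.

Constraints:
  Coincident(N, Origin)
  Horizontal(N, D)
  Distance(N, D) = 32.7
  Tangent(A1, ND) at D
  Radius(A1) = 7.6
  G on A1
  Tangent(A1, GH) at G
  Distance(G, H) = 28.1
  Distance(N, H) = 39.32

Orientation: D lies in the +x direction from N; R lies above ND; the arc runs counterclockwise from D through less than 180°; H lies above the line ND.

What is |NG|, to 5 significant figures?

40.450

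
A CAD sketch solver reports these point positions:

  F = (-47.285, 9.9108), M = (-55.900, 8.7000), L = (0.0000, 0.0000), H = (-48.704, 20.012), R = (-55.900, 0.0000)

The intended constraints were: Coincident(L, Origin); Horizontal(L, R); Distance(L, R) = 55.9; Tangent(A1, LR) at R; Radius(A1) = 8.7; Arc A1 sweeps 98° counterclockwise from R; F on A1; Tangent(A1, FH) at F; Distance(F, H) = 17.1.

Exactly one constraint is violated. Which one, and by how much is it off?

Distance(F, H) = 17.1 — off by 6.90.

L = (0.00, 0.00) ✓; L.y = 0.00, R.y = 0.00 ✓; |LR| = 55.90 ✓; ∠(MR, RL) = 90.00° ✓; |MR| = 8.700 ✓; bearing(M→F) − bearing(M→R) = 98.00° ✓; |MF| = 8.700 ✓; ∠(MF, FH) = 90.00° ✓; |FH| = 10.20 ✗.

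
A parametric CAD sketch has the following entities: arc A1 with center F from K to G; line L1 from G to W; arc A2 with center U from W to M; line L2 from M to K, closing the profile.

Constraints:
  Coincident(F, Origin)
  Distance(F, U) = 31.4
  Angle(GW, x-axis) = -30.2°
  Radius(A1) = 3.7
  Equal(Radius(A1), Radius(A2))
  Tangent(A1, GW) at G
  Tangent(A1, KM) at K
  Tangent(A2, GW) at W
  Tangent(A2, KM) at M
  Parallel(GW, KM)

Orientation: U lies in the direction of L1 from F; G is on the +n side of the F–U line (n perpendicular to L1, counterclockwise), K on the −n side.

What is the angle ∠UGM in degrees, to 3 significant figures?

6.54°

The slot axis is L1's direction at -30.2°, so u = (cos -30.2°, sin -30.2°) = (0.864, -0.503) and n = (−sin -30.2°, cos -30.2°) = (0.503, 0.864). F is at the origin and U lies 31.4 along u from F, so U = 31.4·u = (27.1, -15.8). Tangency of A1 to both parallel lines with radius 3.7 puts G and K at F ± 3.7·n: G = (1.86, 3.20), K = (-1.86, -3.20). Equal radii place W and M the same way about U: W = U + 3.7·n = (29.0, -12.6), M = U − 3.7·n = (25.3, -19.0). Then cos ∠UGM = GU·GM / (|GU||GM|), giving 6.54°.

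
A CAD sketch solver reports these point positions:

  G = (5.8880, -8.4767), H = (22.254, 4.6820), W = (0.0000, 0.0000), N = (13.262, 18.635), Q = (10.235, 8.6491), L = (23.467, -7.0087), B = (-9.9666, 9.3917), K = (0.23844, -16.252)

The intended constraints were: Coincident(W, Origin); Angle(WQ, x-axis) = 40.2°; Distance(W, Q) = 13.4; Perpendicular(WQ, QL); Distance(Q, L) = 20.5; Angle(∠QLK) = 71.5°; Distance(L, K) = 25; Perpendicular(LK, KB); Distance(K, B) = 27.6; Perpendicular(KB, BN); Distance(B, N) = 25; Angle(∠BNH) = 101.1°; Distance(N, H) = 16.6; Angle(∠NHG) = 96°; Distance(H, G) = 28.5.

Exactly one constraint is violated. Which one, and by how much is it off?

Distance(H, G) = 28.5 — off by 7.50.

W = (0.00, 0.00) ✓; WQ at 40.20° ✓; |WQ| = 13.40 ✓; ∠(WQ, QL) = 90.00° ✓; |QL| = 20.50 ✓; ∠QLK = 71.50° ✓; |LK| = 25.00 ✓; ∠(LK, KB) = 90.00° ✓; |KB| = 27.60 ✓; ∠(KB, BN) = 90.00° ✓; |BN| = 25.00 ✓; ∠BNH = 101.1° ✓; |NH| = 16.60 ✓; ∠NHG = 96.00° ✓; |HG| = 21.00 ✗.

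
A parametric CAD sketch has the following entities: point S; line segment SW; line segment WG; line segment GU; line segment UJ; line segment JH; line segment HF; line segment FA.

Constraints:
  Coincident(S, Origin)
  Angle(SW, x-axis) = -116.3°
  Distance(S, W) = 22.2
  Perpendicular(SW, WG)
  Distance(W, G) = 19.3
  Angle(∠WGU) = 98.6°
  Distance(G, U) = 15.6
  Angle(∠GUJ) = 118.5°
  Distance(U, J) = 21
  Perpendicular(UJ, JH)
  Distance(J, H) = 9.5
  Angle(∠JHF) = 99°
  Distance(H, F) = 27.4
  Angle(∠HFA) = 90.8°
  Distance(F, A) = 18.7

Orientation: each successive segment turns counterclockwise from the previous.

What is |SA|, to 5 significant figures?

32.962

∠JHF = 99.0° gives HF at -72.400° from the x-axis; with |HF| = 27.4, F = (6.7790, -27.253). ∠HFA = 90.8° gives FA at 16.800° from the x-axis; with |FA| = 18.7, A = (24.681, -21.848). Then |SA| = |A − S| = 32.962.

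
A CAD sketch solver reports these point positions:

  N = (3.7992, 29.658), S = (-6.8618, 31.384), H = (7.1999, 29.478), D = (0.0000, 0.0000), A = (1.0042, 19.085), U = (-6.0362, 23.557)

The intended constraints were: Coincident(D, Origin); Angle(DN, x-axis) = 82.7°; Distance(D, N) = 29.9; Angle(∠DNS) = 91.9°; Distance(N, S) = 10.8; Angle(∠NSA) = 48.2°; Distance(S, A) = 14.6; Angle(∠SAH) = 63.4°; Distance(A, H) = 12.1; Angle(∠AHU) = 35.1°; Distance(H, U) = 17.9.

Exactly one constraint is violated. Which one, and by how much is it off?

Distance(H, U) = 17.9 — off by 3.40.

D = (0.00, 0.00) ✓; DN at 82.70° ✓; |DN| = 29.90 ✓; ∠DNS = 91.90° ✓; |NS| = 10.80 ✓; ∠NSA = 48.20° ✓; |SA| = 14.60 ✓; ∠SAH = 63.40° ✓; |AH| = 12.10 ✓; ∠AHU = 35.10° ✓; |HU| = 14.50 ✗.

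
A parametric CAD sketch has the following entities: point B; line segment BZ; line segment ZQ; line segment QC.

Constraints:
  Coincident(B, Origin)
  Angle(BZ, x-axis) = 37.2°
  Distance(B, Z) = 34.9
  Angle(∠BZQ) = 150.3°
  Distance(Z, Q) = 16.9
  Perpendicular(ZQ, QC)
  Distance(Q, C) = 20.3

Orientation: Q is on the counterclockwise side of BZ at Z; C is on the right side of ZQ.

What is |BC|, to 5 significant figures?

60.352

∠BZQ = 150.3°, so ZQ runs at 37.2° + (180° − 150.3°) = 66.900° from the x-axis; with |ZQ| = 16.9, Q = Z + 16.9·(cos 66.900°, sin 66.900°) = (34.429, 36.645). ZQ ⟂ QC; with |QC| = 20.3 on the right of ZQ, C = Q + 20.3·(0.91982, -0.39234) = (53.102, 28.681). Then |BC| = |C − B| = 60.352.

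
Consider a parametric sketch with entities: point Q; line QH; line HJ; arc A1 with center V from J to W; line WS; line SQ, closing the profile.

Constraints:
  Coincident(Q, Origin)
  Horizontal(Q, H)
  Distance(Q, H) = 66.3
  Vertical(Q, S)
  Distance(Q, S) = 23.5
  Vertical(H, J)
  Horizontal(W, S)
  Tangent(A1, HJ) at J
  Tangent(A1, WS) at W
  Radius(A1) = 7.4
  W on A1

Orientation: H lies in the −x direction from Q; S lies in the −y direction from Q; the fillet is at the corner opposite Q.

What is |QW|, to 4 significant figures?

63.41

Q is at the origin; QH is horizontal with |QH| = 66.3 and H on the −x side, so H = (-66.30, 0.000). QS is vertical with |QS| = 23.5 and S on the −y side, so S = (0.000, -23.50). The virtual corner opposite Q is at (-66.30, -23.50). Since A1 is tangent to HJ there, VJ ⟂ HJ and A1 meets WS tangentially, so VW is at right angles to WS, with radius 7.4, so the center V sits 7.4 in from both sides at V = (-58.90, -16.10). That places the tangent points at J = (-66.30, -16.10) on HJ and W = (-58.90, -23.50) on WS. Then |QW| = |W − Q| = 63.41.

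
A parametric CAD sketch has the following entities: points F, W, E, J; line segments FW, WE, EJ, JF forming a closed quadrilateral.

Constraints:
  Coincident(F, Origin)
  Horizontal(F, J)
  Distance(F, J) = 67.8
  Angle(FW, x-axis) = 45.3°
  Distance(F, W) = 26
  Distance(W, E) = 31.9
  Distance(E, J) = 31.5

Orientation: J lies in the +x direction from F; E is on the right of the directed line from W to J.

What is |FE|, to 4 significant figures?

37.85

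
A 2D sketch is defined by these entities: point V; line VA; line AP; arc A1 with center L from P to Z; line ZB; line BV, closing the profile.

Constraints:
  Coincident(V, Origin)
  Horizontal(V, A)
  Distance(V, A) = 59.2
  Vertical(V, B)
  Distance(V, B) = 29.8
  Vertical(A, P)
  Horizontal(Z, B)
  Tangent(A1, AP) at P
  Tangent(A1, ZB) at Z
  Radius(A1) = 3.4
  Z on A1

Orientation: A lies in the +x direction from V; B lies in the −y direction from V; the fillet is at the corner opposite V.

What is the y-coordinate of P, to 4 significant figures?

-26.40

The virtual corner opposite V is at (59.20, -29.80). Tangency of A1 to AP means the radius LP is perpendicular to AP and A1 meets ZB tangentially, so LZ is at right angles to ZB, with radius 3.4, so the center L sits 3.4 in from both sides at L = (55.80, -26.40). That places the tangent points at P = (59.20, -26.40) on AP and Z = (55.80, -29.80) on ZB. So P.y = -26.40.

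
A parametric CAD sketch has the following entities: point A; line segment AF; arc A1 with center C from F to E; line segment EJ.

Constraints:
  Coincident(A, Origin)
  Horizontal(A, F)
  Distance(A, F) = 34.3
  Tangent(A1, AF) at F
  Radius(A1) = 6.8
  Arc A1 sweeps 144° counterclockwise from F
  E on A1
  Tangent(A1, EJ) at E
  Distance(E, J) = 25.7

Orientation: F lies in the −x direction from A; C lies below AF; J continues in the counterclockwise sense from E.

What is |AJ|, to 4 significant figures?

32.52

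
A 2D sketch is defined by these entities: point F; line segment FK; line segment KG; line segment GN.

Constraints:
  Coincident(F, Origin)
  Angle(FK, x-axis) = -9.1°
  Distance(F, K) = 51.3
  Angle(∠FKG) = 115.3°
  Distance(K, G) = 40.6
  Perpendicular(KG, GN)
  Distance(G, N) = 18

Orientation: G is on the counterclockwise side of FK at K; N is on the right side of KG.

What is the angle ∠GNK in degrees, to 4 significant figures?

66.09°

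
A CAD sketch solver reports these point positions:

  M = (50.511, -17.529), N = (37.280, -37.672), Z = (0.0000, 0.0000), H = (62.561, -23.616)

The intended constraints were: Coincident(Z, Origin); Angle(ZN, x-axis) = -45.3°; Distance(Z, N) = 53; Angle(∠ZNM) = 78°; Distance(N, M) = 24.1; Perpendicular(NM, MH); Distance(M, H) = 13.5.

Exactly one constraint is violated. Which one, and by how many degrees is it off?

Perpendicular(NM, MH) — off by 6.50°.

Z = (0.00, 0.00) ✓; ZN at -45.30° ✓; |ZN| = 53.00 ✓; ∠ZNM = 78.00° ✓; |NM| = 24.10 ✓; ∠(NM, MH) = 83.50° ✗; |MH| = 13.50 ✓.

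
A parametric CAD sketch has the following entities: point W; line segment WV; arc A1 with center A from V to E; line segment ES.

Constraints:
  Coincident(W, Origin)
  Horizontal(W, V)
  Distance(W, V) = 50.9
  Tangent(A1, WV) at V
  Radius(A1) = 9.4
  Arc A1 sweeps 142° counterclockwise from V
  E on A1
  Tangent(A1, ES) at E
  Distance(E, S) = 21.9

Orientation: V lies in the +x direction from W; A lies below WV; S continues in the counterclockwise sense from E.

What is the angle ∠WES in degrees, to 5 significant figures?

162.43°

W is at the origin; WV is horizontal with |WV| = 50.9 and V on the +x side, so V = (50.900, 0.0000). The tangent condition forces AV to be normal to WV, so A = V + (0, -9.4) = (50.900, -9.4000). On A1, V sits at bearing 90° from A; a 142° counterclockwise sweep puts E at bearing 232°, so E = A + 9.4·(cos 232°, sin 232°) = (45.113, -16.807). A1 meets ES tangentially, so AE is at right angles to ES, so ES runs along (−sin 232°, cos 232°); with |ES| = 21.9, S = (62.370, -30.290). Then cos ∠WES = EW·ES / (|EW||ES|), giving 162.43°.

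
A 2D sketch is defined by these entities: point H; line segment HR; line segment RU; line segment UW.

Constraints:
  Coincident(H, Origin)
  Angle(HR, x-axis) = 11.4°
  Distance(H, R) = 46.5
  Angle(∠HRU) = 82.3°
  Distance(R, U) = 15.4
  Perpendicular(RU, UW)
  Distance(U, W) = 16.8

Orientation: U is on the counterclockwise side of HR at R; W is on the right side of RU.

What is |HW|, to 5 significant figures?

63.546

∠HRU = 82.3°, so RU runs at 11.4° + (180° − 82.3°) = 109.10° from the x-axis; with |RU| = 15.4, U = R + 15.4·(cos 109.10°, sin 109.10°) = (40.543, 23.743). RU ⟂ UW; with |UW| = 16.8 on the right of RU, W = U + 16.8·(0.94495, 0.32722) = (56.419, 29.241). Then |HW| = |W − H| = 63.546.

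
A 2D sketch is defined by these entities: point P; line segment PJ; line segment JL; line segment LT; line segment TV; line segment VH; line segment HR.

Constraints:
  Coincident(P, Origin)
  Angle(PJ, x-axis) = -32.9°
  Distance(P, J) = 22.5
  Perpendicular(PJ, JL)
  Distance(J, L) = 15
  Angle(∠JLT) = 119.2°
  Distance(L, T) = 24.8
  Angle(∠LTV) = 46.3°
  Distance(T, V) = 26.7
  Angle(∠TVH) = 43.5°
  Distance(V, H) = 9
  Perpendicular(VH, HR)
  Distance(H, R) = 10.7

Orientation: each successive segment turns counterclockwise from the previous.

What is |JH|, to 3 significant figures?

14.0

P is at the origin; PJ runs at -32.9° with length 22.5, so J = (18.9, -12.2). PJ is perpendicular to JL, so JL runs at 57.1°; with |JL| = 15.0, L = (27.0, 0.373). ∠JLT = 119.2° gives LT at 118° from the x-axis; with |LT| = 24.8, T = (15.4, 22.3). ∠LTV = 46.3° gives TV at -108° from the x-axis; with |TV| = 26.7, V = (7.01, -3.04). ∠TVH = 43.5° gives VH at 28.1° from the x-axis; with |VH| = 9.0, H = (14.9, 1.19). Then |JH| = |H − J| = 14.0.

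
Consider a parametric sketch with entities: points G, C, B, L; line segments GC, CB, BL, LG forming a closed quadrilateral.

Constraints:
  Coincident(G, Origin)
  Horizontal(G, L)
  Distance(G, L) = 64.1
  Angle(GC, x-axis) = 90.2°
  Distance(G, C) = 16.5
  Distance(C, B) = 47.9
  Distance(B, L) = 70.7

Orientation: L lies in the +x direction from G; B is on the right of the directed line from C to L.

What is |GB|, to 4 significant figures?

31.40

Checks: |CB| = 47.90 ✓; |BL| = 70.70 ✓.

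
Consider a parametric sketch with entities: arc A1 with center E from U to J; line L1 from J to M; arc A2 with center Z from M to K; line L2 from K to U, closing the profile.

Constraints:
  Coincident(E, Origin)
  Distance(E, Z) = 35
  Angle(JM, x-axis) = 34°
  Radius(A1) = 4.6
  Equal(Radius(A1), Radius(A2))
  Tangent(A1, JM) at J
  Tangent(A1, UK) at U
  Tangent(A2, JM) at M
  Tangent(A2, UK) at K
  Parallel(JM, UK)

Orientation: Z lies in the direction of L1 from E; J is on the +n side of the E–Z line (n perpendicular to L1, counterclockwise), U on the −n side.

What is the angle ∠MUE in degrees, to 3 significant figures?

75.3°

The slot axis is L1's direction at 34.0°, so u = (cos 34.0°, sin 34.0°) = (0.829, 0.559) and n = (−sin 34.0°, cos 34.0°) = (-0.559, 0.829). E is at the origin and Z lies 35.0 along u from E, so Z = 35.0·u = (29.0, 19.6). Tangency of A1 to both parallel lines with radius 4.6 puts J and U at E ± 4.6·n: J = (-2.57, 3.81), U = (2.57, -3.81). Equal radii place M and K the same way about Z: M = Z + 4.6·n = (26.4, 23.4), K = Z − 4.6·n = (31.6, 15.8). Then cos ∠MUE = UM·UE / (|UM||UE|), giving 75.3°.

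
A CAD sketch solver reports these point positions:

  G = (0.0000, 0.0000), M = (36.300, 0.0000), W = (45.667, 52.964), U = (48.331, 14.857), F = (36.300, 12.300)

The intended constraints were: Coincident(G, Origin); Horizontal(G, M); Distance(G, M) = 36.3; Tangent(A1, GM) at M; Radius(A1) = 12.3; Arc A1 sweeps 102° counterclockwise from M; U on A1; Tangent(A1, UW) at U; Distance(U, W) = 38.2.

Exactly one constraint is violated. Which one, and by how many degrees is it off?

Tangent(A1, UW) at U — off by 8.00°.

G = (0.00, 0.00) ✓; G.y = 0.00, M.y = 0.00 ✓; |GM| = 36.30 ✓; ∠(FM, MG) = 90.00° ✓; |FM| = 12.30 ✓; bearing(F→U) − bearing(F→M) = 102.0° ✓; |FU| = 12.30 ✓; ∠(FU, UW) = 98.00° ✗; |UW| = 38.20 ✓.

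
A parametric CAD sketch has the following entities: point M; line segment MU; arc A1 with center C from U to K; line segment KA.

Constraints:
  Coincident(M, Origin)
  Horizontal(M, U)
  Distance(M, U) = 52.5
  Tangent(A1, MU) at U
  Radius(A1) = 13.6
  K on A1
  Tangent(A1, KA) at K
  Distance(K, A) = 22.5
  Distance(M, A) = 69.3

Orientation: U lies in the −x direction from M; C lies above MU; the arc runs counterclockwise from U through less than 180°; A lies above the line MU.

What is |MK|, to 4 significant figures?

47.83

M is at the origin; MU is horizontal with |MU| = 52.5 and U on the −x side, so U = (-52.50, 0.000). The tangent condition forces CU to be normal to MU, so C = U + (0, 13.6) = (-52.50, 13.60). Since CK ⟂ KA (tangency), |CA| = √(13.6² + 22.5²) = 26.29 regardless of where K sits on A1. So A lies on both circle(M, 69.3) and circle(C, 26.29); the above-MU intersection is A = (-56.93, 39.51). K is the foot of the tangent from A: K = (-42.21, 22.50).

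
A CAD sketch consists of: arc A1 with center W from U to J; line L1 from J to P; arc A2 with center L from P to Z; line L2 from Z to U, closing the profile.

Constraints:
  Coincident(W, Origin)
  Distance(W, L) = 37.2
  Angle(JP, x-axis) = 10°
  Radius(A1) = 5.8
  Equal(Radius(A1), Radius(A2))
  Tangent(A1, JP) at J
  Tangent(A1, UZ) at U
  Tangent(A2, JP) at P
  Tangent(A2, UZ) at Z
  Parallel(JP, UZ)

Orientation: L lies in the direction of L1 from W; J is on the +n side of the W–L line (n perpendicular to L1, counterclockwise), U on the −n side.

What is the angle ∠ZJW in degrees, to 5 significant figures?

72.681°

The slot axis is L1's direction at 10.0°, so u = (cos 10.0°, sin 10.0°) = (0.98481, 0.17365) and n = (−sin 10.0°, cos 10.0°) = (-0.17365, 0.98481). W is at the origin and L lies 37.2 along u from W, so L = 37.2·u = (36.635, 6.4597). Tangency of A1 to both parallel lines with radius 5.8 puts J and U at W ± 5.8·n: J = (-1.0072, 5.7119), U = (1.0072, -5.7119). Equal radii place P and Z the same way about L: P = L + 5.8·n = (35.628, 12.172), Z = L − 5.8·n = (37.642, 0.74783). Then cos ∠ZJW = JZ·JW / (|JZ||JW|), giving 72.681°.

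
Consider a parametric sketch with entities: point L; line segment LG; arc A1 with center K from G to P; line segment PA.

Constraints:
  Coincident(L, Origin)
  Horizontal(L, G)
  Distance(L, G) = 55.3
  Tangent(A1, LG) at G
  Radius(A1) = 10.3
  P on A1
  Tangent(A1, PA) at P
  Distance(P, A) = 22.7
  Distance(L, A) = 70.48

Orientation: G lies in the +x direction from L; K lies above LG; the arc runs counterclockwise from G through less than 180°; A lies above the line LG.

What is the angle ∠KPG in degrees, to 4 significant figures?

39.98°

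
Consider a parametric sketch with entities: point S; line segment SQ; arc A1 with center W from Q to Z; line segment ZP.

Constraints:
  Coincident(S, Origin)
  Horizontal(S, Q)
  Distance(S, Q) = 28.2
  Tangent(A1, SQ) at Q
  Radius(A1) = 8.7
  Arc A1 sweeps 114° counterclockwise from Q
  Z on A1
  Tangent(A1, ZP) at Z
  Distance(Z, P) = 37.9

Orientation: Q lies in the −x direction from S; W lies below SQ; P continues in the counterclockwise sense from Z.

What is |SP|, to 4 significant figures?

51.24

S is at the origin; SQ is horizontal with |SQ| = 28.2 and Q on the −x side, so Q = (-28.20, 0.000). Since A1 is tangent to SQ there, WQ ⟂ SQ, so W = Q + (0, -8.7) = (-28.20, -8.700). On A1, Q sits at bearing 90° from W; a 114° counterclockwise sweep puts Z at bearing 204°, so Z = W + 8.7·(cos 204°, sin 204°) = (-36.15, -12.24). A1 meets ZP tangentially, so WZ is at right angles to ZP, so ZP runs along (−sin 204°, cos 204°); with |ZP| = 37.9, P = (-20.73, -46.86). Then |SP| = |P − S| = 51.24.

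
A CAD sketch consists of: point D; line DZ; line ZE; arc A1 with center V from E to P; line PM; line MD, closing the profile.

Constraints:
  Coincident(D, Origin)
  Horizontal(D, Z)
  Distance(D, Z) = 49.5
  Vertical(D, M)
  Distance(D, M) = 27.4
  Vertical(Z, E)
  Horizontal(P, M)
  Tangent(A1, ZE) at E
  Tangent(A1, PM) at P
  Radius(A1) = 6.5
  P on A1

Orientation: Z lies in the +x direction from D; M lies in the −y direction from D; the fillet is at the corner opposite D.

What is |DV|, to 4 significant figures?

47.81

D is at the origin; D and Z share the same y with |DZ| = 49.5 and Z on the +x side, so Z = (49.50, 0.000). DM is vertical with |DM| = 27.4 and M on the −y side, so M = (0.000, -27.40). The virtual corner opposite D is at (49.50, -27.40). The tangent condition forces VE to be normal to ZE and the tangent condition forces VP to be normal to PM, with radius 6.5, so the center V sits 6.5 in from both sides at V = (43.00, -20.90). Then |DV| = |V − D| = 47.81.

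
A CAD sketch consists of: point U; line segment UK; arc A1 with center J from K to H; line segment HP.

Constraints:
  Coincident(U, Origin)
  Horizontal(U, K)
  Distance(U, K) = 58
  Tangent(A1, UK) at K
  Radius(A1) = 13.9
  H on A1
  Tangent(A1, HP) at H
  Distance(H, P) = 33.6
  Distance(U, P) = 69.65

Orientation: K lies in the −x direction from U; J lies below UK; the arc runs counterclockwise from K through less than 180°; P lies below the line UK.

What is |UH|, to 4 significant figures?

72.65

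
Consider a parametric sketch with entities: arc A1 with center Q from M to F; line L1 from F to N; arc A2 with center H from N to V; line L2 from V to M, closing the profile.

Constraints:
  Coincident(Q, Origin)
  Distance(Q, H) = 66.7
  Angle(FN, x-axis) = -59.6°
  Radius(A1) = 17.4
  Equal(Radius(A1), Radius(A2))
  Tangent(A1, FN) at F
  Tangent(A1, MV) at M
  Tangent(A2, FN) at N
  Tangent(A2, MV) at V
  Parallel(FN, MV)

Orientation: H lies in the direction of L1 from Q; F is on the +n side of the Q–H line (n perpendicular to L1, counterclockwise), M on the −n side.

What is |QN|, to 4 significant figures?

68.93

Tangency of A1 to both parallel lines with radius 17.4 puts F and M at Q ± 17.4·n: F = (15.01, 8.805), M = (-15.01, -8.805). Equal radii place N and V the same way about H: N = H + 17.4·n = (48.76, -48.72), V = H − 17.4·n = (18.74, -66.33). Then |QN| = |N − Q| = 68.93.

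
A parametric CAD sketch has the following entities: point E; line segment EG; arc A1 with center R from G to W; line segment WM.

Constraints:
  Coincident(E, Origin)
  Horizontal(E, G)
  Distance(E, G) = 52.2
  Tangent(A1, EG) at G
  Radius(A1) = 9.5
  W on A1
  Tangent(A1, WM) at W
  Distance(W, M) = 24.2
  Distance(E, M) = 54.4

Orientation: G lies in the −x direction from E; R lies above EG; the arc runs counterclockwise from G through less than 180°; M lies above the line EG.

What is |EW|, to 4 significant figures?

43.74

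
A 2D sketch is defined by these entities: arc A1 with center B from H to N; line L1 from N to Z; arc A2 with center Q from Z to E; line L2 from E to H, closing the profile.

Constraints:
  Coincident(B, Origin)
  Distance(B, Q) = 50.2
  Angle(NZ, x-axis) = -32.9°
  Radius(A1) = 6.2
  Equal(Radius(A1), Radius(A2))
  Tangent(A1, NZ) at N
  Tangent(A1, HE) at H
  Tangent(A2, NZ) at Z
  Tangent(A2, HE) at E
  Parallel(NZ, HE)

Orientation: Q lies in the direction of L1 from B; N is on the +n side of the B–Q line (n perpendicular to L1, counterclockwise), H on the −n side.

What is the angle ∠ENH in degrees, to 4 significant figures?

76.13°

The slot axis is L1's direction at -32.9°, so u = (cos -32.9°, sin -32.9°) = (0.8396, -0.5432) and n = (−sin -32.9°, cos -32.9°) = (0.5432, 0.8396). B is at the origin and Q lies 50.2 along u from B, so Q = 50.2·u = (42.15, -27.27). Tangency of A1 to both parallel lines with radius 6.2 puts N and H at B ± 6.2·n: N = (3.368, 5.206), H = (-3.368, -5.206). Equal radii place Z and E the same way about Q: Z = Q + 6.2·n = (45.52, -22.06), E = Q − 6.2·n = (38.78, -32.47). Then cos ∠ENH = NE·NH / (|NE||NH|), giving 76.13°.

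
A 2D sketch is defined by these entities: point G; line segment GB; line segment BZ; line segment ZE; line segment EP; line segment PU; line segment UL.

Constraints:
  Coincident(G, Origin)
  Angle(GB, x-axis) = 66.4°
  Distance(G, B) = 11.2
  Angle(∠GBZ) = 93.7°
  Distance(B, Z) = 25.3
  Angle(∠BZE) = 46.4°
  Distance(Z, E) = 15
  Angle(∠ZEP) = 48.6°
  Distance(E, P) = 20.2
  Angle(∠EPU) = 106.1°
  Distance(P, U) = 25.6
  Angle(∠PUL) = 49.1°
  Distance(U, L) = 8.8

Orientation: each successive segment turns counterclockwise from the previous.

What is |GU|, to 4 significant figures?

48.04

G is at the origin; GB runs at 66.4° with length 11.2, so B = (4.484, 10.26). ∠GBZ = 93.7° gives BZ at 152.7° from the x-axis; with |BZ| = 25.3, Z = (-18.00, 21.87). ∠BZE = 46.4° gives ZE at -73.70° from the x-axis; with |ZE| = 15.0, E = (-13.79, 7.470). ∠ZEP = 48.6° gives EP at 57.70° from the x-axis; with |EP| = 20.2, P = (-2.994, 24.54). ∠EPU = 106.1° gives PU at 131.6° from the x-axis; with |PU| = 25.6, U = (-19.99, 43.69). Then |GU| = |U − G| = 48.04.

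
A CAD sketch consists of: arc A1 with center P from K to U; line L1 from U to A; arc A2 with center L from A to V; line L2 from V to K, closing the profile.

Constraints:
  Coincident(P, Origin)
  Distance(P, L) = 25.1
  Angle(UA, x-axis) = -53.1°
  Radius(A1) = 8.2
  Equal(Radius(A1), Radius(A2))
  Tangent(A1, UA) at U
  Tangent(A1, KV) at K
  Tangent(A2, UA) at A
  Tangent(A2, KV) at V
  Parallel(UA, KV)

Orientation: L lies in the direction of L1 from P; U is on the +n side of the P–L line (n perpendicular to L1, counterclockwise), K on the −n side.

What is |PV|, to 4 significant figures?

26.41

The slot axis is L1's direction at -53.1°, so u = (cos -53.1°, sin -53.1°) = (0.6004, -0.7997) and n = (−sin -53.1°, cos -53.1°) = (0.7997, 0.6004). P is at the origin and L lies 25.1 along u from P, so L = 25.1·u = (15.07, -20.07). Tangency of A1 to both parallel lines with radius 8.2 puts U and K at P ± 8.2·n: U = (6.557, 4.923), K = (-6.557, -4.923). Equal radii place A and V the same way about L: A = L + 8.2·n = (21.63, -15.15), V = L − 8.2·n = (8.513, -25.00). Then |PV| = |V − P| = 26.41.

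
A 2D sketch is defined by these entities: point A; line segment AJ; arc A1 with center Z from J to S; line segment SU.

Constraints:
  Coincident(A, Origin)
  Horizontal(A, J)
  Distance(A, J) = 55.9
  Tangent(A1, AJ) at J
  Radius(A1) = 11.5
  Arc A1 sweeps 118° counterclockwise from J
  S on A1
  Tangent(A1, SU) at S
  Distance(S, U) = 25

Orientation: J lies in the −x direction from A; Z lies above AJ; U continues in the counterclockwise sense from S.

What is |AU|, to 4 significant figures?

69.45

On A1, J sits at bearing -90° from Z; a 118° counterclockwise sweep puts S at bearing 28°, so S = Z + 11.5·(cos 28°, sin 28°) = (-45.75, 16.90). A1 meets SU tangentially, so ZS is at right angles to SU, so SU runs along (−sin 28°, cos 28°); with |SU| = 25.0, U = (-57.48, 38.97). Then |AU| = |U − A| = 69.45.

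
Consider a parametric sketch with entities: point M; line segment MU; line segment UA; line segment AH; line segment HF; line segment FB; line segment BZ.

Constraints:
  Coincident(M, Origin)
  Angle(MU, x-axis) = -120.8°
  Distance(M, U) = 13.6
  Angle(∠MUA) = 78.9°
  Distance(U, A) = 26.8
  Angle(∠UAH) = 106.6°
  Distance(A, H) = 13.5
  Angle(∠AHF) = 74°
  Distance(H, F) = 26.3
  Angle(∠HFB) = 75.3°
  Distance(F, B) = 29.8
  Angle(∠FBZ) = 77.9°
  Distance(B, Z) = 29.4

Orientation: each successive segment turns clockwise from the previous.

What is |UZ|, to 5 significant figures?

38.094

∠HFB = 75.3° gives FB at -146.00° from the x-axis; with |FB| = 29.8, B = (-26.089, -15.601). ∠FBZ = 77.9° gives BZ at 111.90° from the x-axis; with |BZ| = 29.4, Z = (-37.055, 11.678). Then |UZ| = |Z − U| = 38.094.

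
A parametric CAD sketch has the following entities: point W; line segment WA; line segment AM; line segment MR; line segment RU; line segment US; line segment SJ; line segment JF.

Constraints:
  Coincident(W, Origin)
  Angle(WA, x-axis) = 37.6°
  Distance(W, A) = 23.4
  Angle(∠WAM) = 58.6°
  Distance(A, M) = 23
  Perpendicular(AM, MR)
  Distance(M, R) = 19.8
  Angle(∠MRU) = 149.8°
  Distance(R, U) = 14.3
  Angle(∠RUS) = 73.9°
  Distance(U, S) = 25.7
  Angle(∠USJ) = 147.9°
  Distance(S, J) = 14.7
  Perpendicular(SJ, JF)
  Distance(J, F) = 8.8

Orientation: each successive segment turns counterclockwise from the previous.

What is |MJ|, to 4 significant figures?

27.92

∠RUS = 73.9° gives US at 25.30° from the x-axis; with |US| = 25.7, S = (15.49, 0.9020). ∠USJ = 147.9° gives SJ at 57.40° from the x-axis; with |SJ| = 14.7, J = (23.41, 13.29). Then |MJ| = |J − M| = 27.92.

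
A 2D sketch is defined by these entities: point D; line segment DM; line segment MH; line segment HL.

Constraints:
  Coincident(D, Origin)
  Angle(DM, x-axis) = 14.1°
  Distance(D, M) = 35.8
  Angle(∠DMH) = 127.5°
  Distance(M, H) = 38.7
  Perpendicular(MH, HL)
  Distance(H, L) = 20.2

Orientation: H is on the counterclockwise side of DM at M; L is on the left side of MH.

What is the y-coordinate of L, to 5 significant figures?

52.261

∠DMH = 127.5°, so MH runs at 14.1° + (180° − 127.5°) = 66.600° from the x-axis; with |MH| = 38.7, H = M + 38.7·(cos 66.600°, sin 66.600°) = (50.091, 44.239). The perpendicularity gives HL at right angles to MH; with |HL| = 20.2 on the left of MH, L = H + 20.2·(-0.91775, 0.39715) = (31.552, 52.261). So L.y = 52.261.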